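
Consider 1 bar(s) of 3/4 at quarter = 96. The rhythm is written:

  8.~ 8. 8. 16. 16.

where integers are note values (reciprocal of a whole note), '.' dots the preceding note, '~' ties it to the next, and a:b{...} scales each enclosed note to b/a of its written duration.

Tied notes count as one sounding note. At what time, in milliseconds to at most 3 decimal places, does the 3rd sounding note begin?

1. 0.0ms @ 0 + 937.5ms (3/2)
2. 937.5ms @ 3/2 + 468.75ms (3/4)
3. 1406.25ms @ 9/4 + 234.375ms (3/8)
4. 1640.625ms @ 21/8 + 234.375ms (3/8)

note 3 onset = 9/4b = 1406.25ms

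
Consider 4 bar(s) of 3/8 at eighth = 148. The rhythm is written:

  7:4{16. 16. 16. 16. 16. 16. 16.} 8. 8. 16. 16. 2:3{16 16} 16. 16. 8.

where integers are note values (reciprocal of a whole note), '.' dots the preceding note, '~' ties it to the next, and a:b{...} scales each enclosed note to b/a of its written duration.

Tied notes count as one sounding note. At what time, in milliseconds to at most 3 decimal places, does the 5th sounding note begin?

1. 0.0ms @ 0 + 173.745ms (3/7)
2. 173.745ms @ 3/7 + 173.745ms (3/7)
3. 347.49ms @ 6/7 + 173.745ms (3/7)
4. 521.236ms @ 9/7 + 173.745ms (3/7)
5. 694.981ms @ 12/7 + 173.745ms (3/7)
6. 868.726ms @ 15/7 + 173.745ms (3/7)
7. 1042.471ms @ 18/7 + 173.745ms (3/7)
8. 1216.216ms @ 3 + 608.108ms (3/2)
9. 1824.324ms @ 9/2 + 608.108ms (3/2)
10. 2432.432ms @ 6 + 304.054ms (3/4)
11. 2736.486ms @ 27/4 + 304.054ms (3/4)
12. 3040.541ms @ 15/2 + 304.054ms (3/4)
13. 3344.595ms @ 33/4 + 304.054ms (3/4)
14. 3648.649ms @ 9 + 304.054ms (3/4)
15. 3952.703ms @ 39/4 + 304.054ms (3/4)
16. 4256.757ms @ 21/2 + 608.108ms (3/2)

note 5 onset = 12/7b = 694.981ms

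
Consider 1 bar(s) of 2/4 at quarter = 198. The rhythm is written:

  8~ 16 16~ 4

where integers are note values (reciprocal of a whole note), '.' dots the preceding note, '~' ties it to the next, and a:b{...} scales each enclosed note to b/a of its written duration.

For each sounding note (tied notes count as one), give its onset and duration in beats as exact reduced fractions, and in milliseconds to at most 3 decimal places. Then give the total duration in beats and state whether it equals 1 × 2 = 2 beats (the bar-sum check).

1) 0.0ms=0b +227.273ms=3/4b
2) 227.273ms=3/4b +378.788ms=5/4b
Σ=2b of 2 (198bpm 2/4) — PASS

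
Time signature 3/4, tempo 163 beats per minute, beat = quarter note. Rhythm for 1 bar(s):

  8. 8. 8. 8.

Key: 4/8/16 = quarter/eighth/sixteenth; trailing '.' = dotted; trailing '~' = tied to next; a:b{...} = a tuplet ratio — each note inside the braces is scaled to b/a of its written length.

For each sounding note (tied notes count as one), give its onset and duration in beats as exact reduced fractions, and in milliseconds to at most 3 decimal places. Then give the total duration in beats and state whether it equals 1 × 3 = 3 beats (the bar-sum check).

1) 0.0ms=0b +276.074ms=3/4b
2) 276.074ms=3/4b +276.074ms=3/4b
3) 552.147ms=3/2b +276.074ms=3/4b
4) 828.221ms=9/4b +276.074ms=3/4b
Σ=3b of 3 (163bpm 3/4) — PASS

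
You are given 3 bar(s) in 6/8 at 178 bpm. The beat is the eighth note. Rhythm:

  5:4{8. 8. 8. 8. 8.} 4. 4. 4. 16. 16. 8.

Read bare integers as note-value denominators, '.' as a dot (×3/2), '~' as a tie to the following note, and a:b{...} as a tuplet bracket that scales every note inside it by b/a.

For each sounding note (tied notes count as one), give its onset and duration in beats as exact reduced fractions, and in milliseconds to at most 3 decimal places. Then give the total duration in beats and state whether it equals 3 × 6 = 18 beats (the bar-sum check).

1) 0.0ms=0b +404.494ms=6/5b
2) 404.494ms=6/5b +404.494ms=6/5b
3) 808.989ms=12/5b +404.494ms=6/5b
4) 1213.483ms=18/5b +404.494ms=6/5b
5) 1617.978ms=24/5b +404.494ms=6/5b
6) 2022.472ms=6b +1011.236ms=3b
7) 3033.708ms=9b +1011.236ms=3b
8) 4044.944ms=12b +1011.236ms=3b
9) 5056.18ms=15b +252.809ms=3/4b
10) 5308.989ms=63/4b +252.809ms=3/4b
11) 5561.798ms=33/2b +505.618ms=3/2b
Σ=18b of 18 (178bpm 6/8) — PASS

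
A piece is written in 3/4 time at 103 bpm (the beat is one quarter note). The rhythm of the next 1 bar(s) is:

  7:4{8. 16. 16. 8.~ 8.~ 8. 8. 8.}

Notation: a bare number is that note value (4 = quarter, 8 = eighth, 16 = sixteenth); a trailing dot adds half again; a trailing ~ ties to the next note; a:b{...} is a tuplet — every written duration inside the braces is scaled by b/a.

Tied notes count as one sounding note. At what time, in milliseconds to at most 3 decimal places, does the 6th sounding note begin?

note 6 onset = 18/7b = 1497.92ms

1. 0.0ms @ 0 + 249.653ms (3/7)
2. 249.653ms @ 3/7 + 124.827ms (3/14)
3. 374.48ms @ 9/14 + 124.827ms (3/14)
4. 499.307ms @ 6/7 + 748.96ms (9/7)
5. 1248.266ms @ 15/7 + 249.653ms (3/7)
6. 1497.92ms @ 18/7 + 249.653ms (3/7)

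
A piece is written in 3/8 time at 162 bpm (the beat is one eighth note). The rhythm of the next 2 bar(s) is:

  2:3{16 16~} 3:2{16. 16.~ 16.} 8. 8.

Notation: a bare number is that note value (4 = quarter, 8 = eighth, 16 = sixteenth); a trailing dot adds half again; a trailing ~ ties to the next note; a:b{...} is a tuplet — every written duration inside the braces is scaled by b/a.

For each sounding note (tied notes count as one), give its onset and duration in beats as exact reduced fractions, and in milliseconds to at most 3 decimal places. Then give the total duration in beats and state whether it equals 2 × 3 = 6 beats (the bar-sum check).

1) 0.0ms=0b +277.778ms=3/4b
2) 277.778ms=3/4b +462.963ms=5/4b
3) 740.741ms=2b +370.37ms=1b
4) 1111.111ms=3b +555.556ms=3/2b
5) 1666.667ms=9/2b +555.556ms=3/2b
Σ=6b of 6 (162bpm 3/8) — PASS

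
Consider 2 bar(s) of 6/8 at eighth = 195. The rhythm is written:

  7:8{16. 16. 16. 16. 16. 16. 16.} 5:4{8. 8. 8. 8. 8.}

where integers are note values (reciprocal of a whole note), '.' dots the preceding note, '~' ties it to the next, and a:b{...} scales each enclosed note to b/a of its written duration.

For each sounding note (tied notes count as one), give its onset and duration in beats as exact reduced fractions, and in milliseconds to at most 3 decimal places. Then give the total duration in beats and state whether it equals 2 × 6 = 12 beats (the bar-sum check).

1) 0.0ms=0b +263.736ms=6/7b
2) 263.736ms=6/7b +263.736ms=6/7b
3) 527.473ms=12/7b +263.736ms=6/7b
4) 791.209ms=18/7b +263.736ms=6/7b
5) 1054.945ms=24/7b +263.736ms=6/7b
6) 1318.681ms=30/7b +263.736ms=6/7b
7) 1582.418ms=36/7b +263.736ms=6/7b
8) 1846.154ms=6b +369.231ms=6/5b
9) 2215.385ms=36/5b +369.231ms=6/5b
10) 2584.615ms=42/5b +369.231ms=6/5b
11) 2953.846ms=48/5b +369.231ms=6/5b
12) 3323.077ms=54/5b +369.231ms=6/5b
Σ=12b of 12 (195bpm 6/8) — PASS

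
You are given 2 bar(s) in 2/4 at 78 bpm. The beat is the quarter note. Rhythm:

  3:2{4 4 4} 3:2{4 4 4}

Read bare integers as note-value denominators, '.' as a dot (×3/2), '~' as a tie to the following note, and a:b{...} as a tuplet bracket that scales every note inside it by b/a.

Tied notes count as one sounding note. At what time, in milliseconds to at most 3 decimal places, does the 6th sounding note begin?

1. 0.0ms @ 0 + 512.821ms (2/3)
2. 512.821ms @ 2/3 + 512.821ms (2/3)
3. 1025.641ms @ 4/3 + 512.821ms (2/3)
4. 1538.462ms @ 2 + 512.821ms (2/3)
5. 2051.282ms @ 8/3 + 512.821ms (2/3)
6. 2564.103ms @ 10/3 + 512.821ms (2/3)

note 6 onset = 10/3b = 2564.103ms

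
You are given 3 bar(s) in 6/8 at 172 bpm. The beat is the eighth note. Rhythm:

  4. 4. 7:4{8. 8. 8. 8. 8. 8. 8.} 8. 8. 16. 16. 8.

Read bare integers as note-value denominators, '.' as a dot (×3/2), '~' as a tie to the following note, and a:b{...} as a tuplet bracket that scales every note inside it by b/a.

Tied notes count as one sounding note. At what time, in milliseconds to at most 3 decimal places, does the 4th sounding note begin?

note 4 onset = 48/7b = 2392.027ms

1. 0.0ms @ 0 + 1046.512ms (3)
2. 1046.512ms @ 3 + 1046.512ms (3)
3. 2093.023ms @ 6 + 299.003ms (6/7)
4. 2392.027ms @ 48/7 + 299.003ms (6/7)
5. 2691.03ms @ 54/7 + 299.003ms (6/7)
6. 2990.033ms @ 60/7 + 299.003ms (6/7)
7. 3289.037ms @ 66/7 + 299.003ms (6/7)
8. 3588.04ms @ 72/7 + 299.003ms (6/7)
9. 3887.043ms @ 78/7 + 299.003ms (6/7)
10. 4186.047ms @ 12 + 523.256ms (3/2)
11. 4709.302ms @ 27/2 + 523.256ms (3/2)
12. 5232.558ms @ 15 + 261.628ms (3/4)
13. 5494.186ms @ 63/4 + 261.628ms (3/4)
14. 5755.814ms @ 33/2 + 523.256ms (3/2)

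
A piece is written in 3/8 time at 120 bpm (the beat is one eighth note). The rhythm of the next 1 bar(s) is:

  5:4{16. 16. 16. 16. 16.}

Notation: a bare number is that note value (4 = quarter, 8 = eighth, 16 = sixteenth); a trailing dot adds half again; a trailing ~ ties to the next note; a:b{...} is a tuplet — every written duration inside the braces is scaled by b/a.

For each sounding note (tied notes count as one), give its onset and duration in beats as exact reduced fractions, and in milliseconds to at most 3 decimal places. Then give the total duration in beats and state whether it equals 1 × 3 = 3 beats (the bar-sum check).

1) 0.0ms=0b +300.0ms=3/5b
2) 300.0ms=3/5b +300.0ms=3/5b
3) 600.0ms=6/5b +300.0ms=3/5b
4) 900.0ms=9/5b +300.0ms=3/5b
5) 1200.0ms=12/5b +300.0ms=3/5b
Σ=3b of 3 (120bpm 3/8) — PASS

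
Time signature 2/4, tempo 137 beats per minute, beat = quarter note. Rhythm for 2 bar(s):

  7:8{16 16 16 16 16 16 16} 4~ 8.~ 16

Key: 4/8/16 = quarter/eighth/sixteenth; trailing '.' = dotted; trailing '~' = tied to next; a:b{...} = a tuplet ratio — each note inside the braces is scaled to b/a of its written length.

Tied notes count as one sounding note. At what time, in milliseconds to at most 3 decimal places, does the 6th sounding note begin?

note 6 onset = 10/7b = 625.652ms

1. 0.0ms @ 0 + 125.13ms (2/7)
2. 125.13ms @ 2/7 + 125.13ms (2/7)
3. 250.261ms @ 4/7 + 125.13ms (2/7)
4. 375.391ms @ 6/7 + 125.13ms (2/7)
5. 500.521ms @ 8/7 + 125.13ms (2/7)
6. 625.652ms @ 10/7 + 125.13ms (2/7)
7. 750.782ms @ 12/7 + 125.13ms (2/7)
8. 875.912ms @ 2 + 875.912ms (2)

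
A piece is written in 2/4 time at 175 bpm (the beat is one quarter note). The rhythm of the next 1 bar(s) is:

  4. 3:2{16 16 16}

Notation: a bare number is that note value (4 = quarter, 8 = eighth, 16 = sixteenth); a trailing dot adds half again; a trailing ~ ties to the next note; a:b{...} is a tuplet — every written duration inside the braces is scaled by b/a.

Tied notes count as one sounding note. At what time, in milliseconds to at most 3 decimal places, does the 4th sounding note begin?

note 4 onset = 11/6b = 628.571ms

1. 0.0ms @ 0 + 514.286ms (3/2)
2. 514.286ms @ 3/2 + 57.143ms (1/6)
3. 571.429ms @ 5/3 + 57.143ms (1/6)
4. 628.571ms @ 11/6 + 57.143ms (1/6)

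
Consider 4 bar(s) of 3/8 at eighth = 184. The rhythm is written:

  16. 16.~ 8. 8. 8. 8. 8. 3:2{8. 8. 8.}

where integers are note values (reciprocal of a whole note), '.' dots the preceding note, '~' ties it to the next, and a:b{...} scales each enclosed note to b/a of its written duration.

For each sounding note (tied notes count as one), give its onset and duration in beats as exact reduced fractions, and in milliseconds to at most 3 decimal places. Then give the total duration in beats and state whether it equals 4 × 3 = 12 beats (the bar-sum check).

1) 0.0ms=0b +244.565ms=3/4b
2) 244.565ms=3/4b +733.696ms=9/4b
3) 978.261ms=3b +489.13ms=3/2b
4) 1467.391ms=9/2b +489.13ms=3/2b
5) 1956.522ms=6b +489.13ms=3/2b
6) 2445.652ms=15/2b +489.13ms=3/2b
7) 2934.783ms=9b +326.087ms=1b
8) 3260.87ms=10b +326.087ms=1b
9) 3586.957ms=11b +326.087ms=1b
Σ=12b of 12 (184bpm 3/8) — PASS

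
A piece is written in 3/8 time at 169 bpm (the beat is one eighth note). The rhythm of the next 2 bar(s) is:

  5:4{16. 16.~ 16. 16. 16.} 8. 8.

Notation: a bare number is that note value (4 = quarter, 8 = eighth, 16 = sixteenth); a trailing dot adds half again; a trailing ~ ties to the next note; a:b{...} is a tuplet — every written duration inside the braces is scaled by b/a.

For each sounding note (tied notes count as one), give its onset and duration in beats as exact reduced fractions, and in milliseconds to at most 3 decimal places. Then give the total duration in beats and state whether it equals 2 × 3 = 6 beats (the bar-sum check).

1) 0.0ms=0b +213.018ms=3/5b
2) 213.018ms=3/5b +426.036ms=6/5b
3) 639.053ms=9/5b +213.018ms=3/5b
4) 852.071ms=12/5b +213.018ms=3/5b
5) 1065.089ms=3b +532.544ms=3/2b
6) 1597.633ms=9/2b +532.544ms=3/2b
Σ=6b of 6 (169bpm 3/8) — PASS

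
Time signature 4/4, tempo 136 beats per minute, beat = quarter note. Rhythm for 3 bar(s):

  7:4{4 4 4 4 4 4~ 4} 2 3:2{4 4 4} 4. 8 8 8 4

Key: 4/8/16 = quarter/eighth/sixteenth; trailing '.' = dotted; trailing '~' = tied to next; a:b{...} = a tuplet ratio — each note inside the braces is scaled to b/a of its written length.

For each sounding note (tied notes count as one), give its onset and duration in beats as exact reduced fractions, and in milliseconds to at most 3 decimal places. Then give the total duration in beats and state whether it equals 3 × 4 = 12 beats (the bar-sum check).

1) 0.0ms=0b +252.101ms=4/7b
2) 252.101ms=4/7b +252.101ms=4/7b
3) 504.202ms=8/7b +252.101ms=4/7b
4) 756.303ms=12/7b +252.101ms=4/7b
5) 1008.403ms=16/7b +252.101ms=4/7b
6) 1260.504ms=20/7b +504.202ms=8/7b
7) 1764.706ms=4b +882.353ms=2b
8) 2647.059ms=6b +294.118ms=2/3b
9) 2941.176ms=20/3b +294.118ms=2/3b
10) 3235.294ms=22/3b +294.118ms=2/3b
11) 3529.412ms=8b +661.765ms=3/2b
12) 4191.176ms=19/2b +220.588ms=1/2b
13) 4411.765ms=10b +220.588ms=1/2b
14) 4632.353ms=21/2b +220.588ms=1/2b
15) 4852.941ms=11b +441.176ms=1b
Σ=12b of 12 (136bpm 4/4) — PASS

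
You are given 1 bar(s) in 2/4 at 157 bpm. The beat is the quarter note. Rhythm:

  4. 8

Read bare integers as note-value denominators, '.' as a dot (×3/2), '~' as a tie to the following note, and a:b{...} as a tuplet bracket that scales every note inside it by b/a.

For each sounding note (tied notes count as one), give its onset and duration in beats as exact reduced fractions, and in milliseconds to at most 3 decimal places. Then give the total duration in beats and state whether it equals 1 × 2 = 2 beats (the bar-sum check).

1) 0.0ms=0b +573.248ms=3/2b
2) 573.248ms=3/2b +191.083ms=1/2b
Σ=2b of 2 (157bpm 2/4) — PASS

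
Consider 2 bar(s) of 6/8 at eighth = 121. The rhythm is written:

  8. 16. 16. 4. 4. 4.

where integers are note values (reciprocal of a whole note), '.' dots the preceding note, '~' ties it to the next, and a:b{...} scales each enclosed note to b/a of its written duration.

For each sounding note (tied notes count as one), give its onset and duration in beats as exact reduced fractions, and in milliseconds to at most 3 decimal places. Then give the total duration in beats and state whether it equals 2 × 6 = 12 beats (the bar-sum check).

1) 0.0ms=0b +743.802ms=3/2b
2) 743.802ms=3/2b +371.901ms=3/4b
3) 1115.702ms=9/4b +371.901ms=3/4b
4) 1487.603ms=3b +1487.603ms=3b
5) 2975.207ms=6b +1487.603ms=3b
6) 4462.81ms=9b +1487.603ms=3b
Σ=12b of 12 (121bpm 6/8) — PASS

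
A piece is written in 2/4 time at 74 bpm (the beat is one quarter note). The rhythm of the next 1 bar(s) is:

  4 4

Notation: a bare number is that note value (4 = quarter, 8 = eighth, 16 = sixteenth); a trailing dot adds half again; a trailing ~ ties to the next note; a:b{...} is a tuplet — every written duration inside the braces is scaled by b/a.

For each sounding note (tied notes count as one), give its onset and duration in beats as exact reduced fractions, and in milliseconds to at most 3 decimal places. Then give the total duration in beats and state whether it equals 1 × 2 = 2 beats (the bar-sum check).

1) 0.0ms=0b +810.811ms=1b
2) 810.811ms=1b +810.811ms=1b
Σ=2b of 2 (74bpm 2/4) — PASS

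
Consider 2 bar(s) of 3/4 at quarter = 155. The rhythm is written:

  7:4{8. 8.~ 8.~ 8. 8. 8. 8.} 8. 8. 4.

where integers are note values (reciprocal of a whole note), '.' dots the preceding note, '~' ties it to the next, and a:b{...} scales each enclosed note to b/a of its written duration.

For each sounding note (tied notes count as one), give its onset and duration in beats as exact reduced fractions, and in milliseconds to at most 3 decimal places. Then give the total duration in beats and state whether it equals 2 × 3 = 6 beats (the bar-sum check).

1) 0.0ms=0b +165.899ms=3/7b
2) 165.899ms=3/7b +497.696ms=9/7b
3) 663.594ms=12/7b +165.899ms=3/7b
4) 829.493ms=15/7b +165.899ms=3/7b
5) 995.392ms=18/7b +165.899ms=3/7b
6) 1161.29ms=3b +290.323ms=3/4b
7) 1451.613ms=15/4b +290.323ms=3/4b
8) 1741.935ms=9/2b +580.645ms=3/2b
Σ=6b of 6 (155bpm 3/4) — PASS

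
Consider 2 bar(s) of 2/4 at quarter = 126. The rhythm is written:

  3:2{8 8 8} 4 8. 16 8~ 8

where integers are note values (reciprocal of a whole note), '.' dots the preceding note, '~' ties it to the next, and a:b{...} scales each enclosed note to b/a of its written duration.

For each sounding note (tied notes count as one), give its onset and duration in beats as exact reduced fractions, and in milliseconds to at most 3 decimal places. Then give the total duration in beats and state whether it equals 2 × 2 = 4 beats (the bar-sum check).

1) 0.0ms=0b +158.73ms=1/3b
2) 158.73ms=1/3b +158.73ms=1/3b
3) 317.46ms=2/3b +158.73ms=1/3b
4) 476.19ms=1b +476.19ms=1b
5) 952.381ms=2b +357.143ms=3/4b
6) 1309.524ms=11/4b +119.048ms=1/4b
7) 1428.571ms=3b +476.19ms=1b
Σ=4b of 4 (126bpm 2/4) — PASS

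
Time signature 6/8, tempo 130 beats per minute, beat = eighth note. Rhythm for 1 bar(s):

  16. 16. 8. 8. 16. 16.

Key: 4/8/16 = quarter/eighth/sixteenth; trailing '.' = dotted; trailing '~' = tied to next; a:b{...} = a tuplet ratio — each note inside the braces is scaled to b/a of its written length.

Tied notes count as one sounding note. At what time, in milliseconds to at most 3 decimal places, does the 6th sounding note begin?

note 6 onset = 21/4b = 2423.077ms

1. 0.0ms @ 0 + 346.154ms (3/4)
2. 346.154ms @ 3/4 + 346.154ms (3/4)
3. 692.308ms @ 3/2 + 692.308ms (3/2)
4. 1384.615ms @ 3 + 692.308ms (3/2)
5. 2076.923ms @ 9/2 + 346.154ms (3/4)
6. 2423.077ms @ 21/4 + 346.154ms (3/4)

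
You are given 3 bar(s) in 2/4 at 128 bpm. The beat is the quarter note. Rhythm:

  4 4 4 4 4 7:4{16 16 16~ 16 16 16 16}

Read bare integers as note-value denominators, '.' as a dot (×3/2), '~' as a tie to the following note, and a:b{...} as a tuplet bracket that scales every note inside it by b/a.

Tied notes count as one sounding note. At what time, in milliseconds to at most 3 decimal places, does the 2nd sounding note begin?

1. 0.0ms @ 0 + 468.75ms (1)
2. 468.75ms @ 1 + 468.75ms (1)
3. 937.5ms @ 2 + 468.75ms (1)
4. 1406.25ms @ 3 + 468.75ms (1)
5. 1875.0ms @ 4 + 468.75ms (1)
6. 2343.75ms @ 5 + 66.964ms (1/7)
7. 2410.714ms @ 36/7 + 66.964ms (1/7)
8. 2477.679ms @ 37/7 + 133.929ms (2/7)
9. 2611.607ms @ 39/7 + 66.964ms (1/7)
10. 2678.571ms @ 40/7 + 66.964ms (1/7)
11. 2745.536ms @ 41/7 + 66.964ms (1/7)

note 2 onset = 1b = 468.75ms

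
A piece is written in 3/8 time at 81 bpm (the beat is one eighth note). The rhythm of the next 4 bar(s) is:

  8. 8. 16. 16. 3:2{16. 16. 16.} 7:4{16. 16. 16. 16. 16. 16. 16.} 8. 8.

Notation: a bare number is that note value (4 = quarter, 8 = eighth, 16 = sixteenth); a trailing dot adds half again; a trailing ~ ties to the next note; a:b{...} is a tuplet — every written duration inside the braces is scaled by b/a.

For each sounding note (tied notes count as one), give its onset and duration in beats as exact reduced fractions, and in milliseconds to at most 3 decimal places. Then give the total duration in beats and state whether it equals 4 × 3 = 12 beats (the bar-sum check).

1) 0.0ms=0b +1111.111ms=3/2b
2) 1111.111ms=3/2b +1111.111ms=3/2b
3) 2222.222ms=3b +555.556ms=3/4b
4) 2777.778ms=15/4b +555.556ms=3/4b
5) 3333.333ms=9/2b +370.37ms=1/2b
6) 3703.704ms=5b +370.37ms=1/2b
7) 4074.074ms=11/2b +370.37ms=1/2b
8) 4444.444ms=6b +317.46ms=3/7b
9) 4761.905ms=45/7b +317.46ms=3/7b
10) 5079.365ms=48/7b +317.46ms=3/7b
11) 5396.825ms=51/7b +317.46ms=3/7b
12) 5714.286ms=54/7b +317.46ms=3/7b
13) 6031.746ms=57/7b +317.46ms=3/7b
14) 6349.206ms=60/7b +317.46ms=3/7b
15) 6666.667ms=9b +1111.111ms=3/2b
16) 7777.778ms=21/2b +1111.111ms=3/2b
Σ=12b of 12 (81bpm 3/8) — PASS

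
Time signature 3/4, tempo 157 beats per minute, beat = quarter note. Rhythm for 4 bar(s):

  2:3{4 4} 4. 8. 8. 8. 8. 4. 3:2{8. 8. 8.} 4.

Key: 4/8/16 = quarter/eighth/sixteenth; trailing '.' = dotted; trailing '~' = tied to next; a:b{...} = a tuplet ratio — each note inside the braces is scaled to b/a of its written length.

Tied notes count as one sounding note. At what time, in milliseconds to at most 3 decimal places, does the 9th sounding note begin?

1. 0.0ms @ 0 + 573.248ms (3/2)
2. 573.248ms @ 3/2 + 573.248ms (3/2)
3. 1146.497ms @ 3 + 573.248ms (3/2)
4. 1719.745ms @ 9/2 + 286.624ms (3/4)
5. 2006.369ms @ 21/4 + 286.624ms (3/4)
6. 2292.994ms @ 6 + 286.624ms (3/4)
7. 2579.618ms @ 27/4 + 286.624ms (3/4)
8. 2866.242ms @ 15/2 + 573.248ms (3/2)
9. 3439.49ms @ 9 + 191.083ms (1/2)
10. 3630.573ms @ 19/2 + 191.083ms (1/2)
11. 3821.656ms @ 10 + 191.083ms (1/2)
12. 4012.739ms @ 21/2 + 573.248ms (3/2)

note 9 onset = 9b = 3439.49ms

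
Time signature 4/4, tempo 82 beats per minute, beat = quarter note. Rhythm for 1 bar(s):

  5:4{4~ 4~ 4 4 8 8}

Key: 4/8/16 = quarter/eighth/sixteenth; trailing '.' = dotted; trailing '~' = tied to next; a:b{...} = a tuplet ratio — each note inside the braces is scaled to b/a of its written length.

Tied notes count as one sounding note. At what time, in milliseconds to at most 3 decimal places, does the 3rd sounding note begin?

note 3 onset = 16/5b = 2341.463ms

1. 0.0ms @ 0 + 1756.098ms (12/5)
2. 1756.098ms @ 12/5 + 585.366ms (4/5)
3. 2341.463ms @ 16/5 + 292.683ms (2/5)
4. 2634.146ms @ 18/5 + 292.683ms (2/5)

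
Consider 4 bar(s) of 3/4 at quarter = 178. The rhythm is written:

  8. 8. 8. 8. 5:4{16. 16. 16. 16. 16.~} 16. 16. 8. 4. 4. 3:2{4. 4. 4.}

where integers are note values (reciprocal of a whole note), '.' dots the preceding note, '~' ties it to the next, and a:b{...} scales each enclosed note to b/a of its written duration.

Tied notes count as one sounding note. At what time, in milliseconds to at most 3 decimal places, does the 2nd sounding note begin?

note 2 onset = 3/4b = 252.809ms

1. 0.0ms @ 0 + 252.809ms (3/4)
2. 252.809ms @ 3/4 + 252.809ms (3/4)
3. 505.618ms @ 3/2 + 252.809ms (3/4)
4. 758.427ms @ 9/4 + 252.809ms (3/4)
5. 1011.236ms @ 3 + 101.124ms (3/10)
6. 1112.36ms @ 33/10 + 101.124ms (3/10)
7. 1213.483ms @ 18/5 + 101.124ms (3/10)
8. 1314.607ms @ 39/10 + 101.124ms (3/10)
9. 1415.73ms @ 21/5 + 227.528ms (27/40)
10. 1643.258ms @ 39/8 + 126.404ms (3/8)
11. 1769.663ms @ 21/4 + 252.809ms (3/4)
12. 2022.472ms @ 6 + 505.618ms (3/2)
13. 2528.09ms @ 15/2 + 505.618ms (3/2)
14. 3033.708ms @ 9 + 337.079ms (1)
15. 3370.787ms @ 10 + 337.079ms (1)
16. 3707.865ms @ 11 + 337.079ms (1)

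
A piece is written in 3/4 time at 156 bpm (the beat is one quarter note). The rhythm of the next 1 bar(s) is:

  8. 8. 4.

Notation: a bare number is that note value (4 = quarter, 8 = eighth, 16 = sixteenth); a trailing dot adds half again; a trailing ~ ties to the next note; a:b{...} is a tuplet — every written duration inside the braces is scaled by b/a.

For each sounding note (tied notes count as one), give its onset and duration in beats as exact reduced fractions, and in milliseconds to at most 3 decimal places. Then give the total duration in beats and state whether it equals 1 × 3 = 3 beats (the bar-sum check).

1) 0.0ms=0b +288.462ms=3/4b
2) 288.462ms=3/4b +288.462ms=3/4b
3) 576.923ms=3/2b +576.923ms=3/2b
Σ=3b of 3 (156bpm 3/4) — PASS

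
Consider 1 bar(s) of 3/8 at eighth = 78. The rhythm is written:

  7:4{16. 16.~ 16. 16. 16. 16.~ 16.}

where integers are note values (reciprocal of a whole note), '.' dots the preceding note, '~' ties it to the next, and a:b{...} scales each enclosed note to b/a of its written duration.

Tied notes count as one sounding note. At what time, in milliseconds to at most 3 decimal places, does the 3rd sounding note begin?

1. 0.0ms @ 0 + 329.67ms (3/7)
2. 329.67ms @ 3/7 + 659.341ms (6/7)
3. 989.011ms @ 9/7 + 329.67ms (3/7)
4. 1318.681ms @ 12/7 + 329.67ms (3/7)
5. 1648.352ms @ 15/7 + 659.341ms (6/7)

note 3 onset = 9/7b = 989.011ms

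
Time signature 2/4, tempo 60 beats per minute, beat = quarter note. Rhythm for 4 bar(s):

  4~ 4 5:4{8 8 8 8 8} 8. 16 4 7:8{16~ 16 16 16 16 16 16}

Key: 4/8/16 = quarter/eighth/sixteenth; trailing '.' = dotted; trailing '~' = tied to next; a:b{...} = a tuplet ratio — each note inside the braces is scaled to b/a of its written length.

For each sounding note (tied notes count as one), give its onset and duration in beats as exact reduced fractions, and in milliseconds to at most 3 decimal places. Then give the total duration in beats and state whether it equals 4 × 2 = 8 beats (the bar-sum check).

1) 0.0ms=0b +2000.0ms=2b
2) 2000.0ms=2b +400.0ms=2/5b
3) 2400.0ms=12/5b +400.0ms=2/5b
4) 2800.0ms=14/5b +400.0ms=2/5b
5) 3200.0ms=16/5b +400.0ms=2/5b
6) 3600.0ms=18/5b +400.0ms=2/5b
7) 4000.0ms=4b +750.0ms=3/4b
8) 4750.0ms=19/4b +250.0ms=1/4b
9) 5000.0ms=5b +1000.0ms=1b
10) 6000.0ms=6b +571.429ms=4/7b
11) 6571.429ms=46/7b +285.714ms=2/7b
12) 6857.143ms=48/7b +285.714ms=2/7b
13) 7142.857ms=50/7b +285.714ms=2/7b
14) 7428.571ms=52/7b +285.714ms=2/7b
15) 7714.286ms=54/7b +285.714ms=2/7b
Σ=8b of 8 (60bpm 2/4) — PASS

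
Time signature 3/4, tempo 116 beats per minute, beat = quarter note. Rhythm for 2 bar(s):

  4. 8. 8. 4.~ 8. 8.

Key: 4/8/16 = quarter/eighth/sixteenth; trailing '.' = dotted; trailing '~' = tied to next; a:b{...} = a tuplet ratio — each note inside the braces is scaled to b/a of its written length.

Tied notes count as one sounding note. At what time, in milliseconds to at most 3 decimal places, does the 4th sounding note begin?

1. 0.0ms @ 0 + 775.862ms (3/2)
2. 775.862ms @ 3/2 + 387.931ms (3/4)
3. 1163.793ms @ 9/4 + 387.931ms (3/4)
4. 1551.724ms @ 3 + 1163.793ms (9/4)
5. 2715.517ms @ 21/4 + 387.931ms (3/4)

note 4 onset = 3b = 1551.724ms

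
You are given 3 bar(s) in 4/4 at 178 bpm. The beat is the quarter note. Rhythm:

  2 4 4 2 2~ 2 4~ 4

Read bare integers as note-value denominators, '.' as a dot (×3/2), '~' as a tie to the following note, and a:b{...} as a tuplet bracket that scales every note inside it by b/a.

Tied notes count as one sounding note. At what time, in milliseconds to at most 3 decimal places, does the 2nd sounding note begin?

1. 0.0ms @ 0 + 674.157ms (2)
2. 674.157ms @ 2 + 337.079ms (1)
3. 1011.236ms @ 3 + 337.079ms (1)
4. 1348.315ms @ 4 + 674.157ms (2)
5. 2022.472ms @ 6 + 1348.315ms (4)
6. 3370.787ms @ 10 + 674.157ms (2)

note 2 onset = 2b = 674.157ms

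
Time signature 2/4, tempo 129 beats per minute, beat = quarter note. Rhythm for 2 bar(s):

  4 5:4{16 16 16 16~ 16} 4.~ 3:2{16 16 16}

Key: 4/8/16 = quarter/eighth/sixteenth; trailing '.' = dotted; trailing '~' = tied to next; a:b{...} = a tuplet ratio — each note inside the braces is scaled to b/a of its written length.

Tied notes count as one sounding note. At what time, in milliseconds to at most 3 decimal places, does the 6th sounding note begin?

1. 0.0ms @ 0 + 465.116ms (1)
2. 465.116ms @ 1 + 93.023ms (1/5)
3. 558.14ms @ 6/5 + 93.023ms (1/5)
4. 651.163ms @ 7/5 + 93.023ms (1/5)
5. 744.186ms @ 8/5 + 186.047ms (2/5)
6. 930.233ms @ 2 + 775.194ms (5/3)
7. 1705.426ms @ 11/3 + 77.519ms (1/6)
8. 1782.946ms @ 23/6 + 77.519ms (1/6)

note 6 onset = 2b = 930.233ms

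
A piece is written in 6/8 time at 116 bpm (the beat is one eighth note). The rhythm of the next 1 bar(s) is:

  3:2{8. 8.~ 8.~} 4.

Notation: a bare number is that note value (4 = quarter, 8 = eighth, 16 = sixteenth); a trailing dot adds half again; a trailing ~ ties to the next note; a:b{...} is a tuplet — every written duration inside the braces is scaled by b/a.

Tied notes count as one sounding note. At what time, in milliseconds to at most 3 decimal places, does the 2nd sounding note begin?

note 2 onset = 1b = 517.241ms

1. 0.0ms @ 0 + 517.241ms (1)
2. 517.241ms @ 1 + 2586.207ms (5)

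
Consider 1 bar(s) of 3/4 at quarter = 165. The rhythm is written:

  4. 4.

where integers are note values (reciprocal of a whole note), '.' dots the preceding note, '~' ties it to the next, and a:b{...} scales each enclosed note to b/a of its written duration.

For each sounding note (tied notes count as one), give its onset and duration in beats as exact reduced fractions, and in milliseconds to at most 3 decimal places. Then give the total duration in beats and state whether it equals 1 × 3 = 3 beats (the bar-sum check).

1) 0.0ms=0b +545.455ms=3/2b
2) 545.455ms=3/2b +545.455ms=3/2b
Σ=3b of 3 (165bpm 3/4) — PASS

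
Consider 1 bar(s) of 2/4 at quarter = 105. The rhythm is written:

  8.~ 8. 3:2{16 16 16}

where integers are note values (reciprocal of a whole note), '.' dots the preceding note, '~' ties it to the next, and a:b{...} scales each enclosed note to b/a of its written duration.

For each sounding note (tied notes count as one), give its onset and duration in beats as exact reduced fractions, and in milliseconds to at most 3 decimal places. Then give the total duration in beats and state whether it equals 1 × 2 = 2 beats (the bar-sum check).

1) 0.0ms=0b +857.143ms=3/2b
2) 857.143ms=3/2b +95.238ms=1/6b
3) 952.381ms=5/3b +95.238ms=1/6b
4) 1047.619ms=11/6b +95.238ms=1/6b
Σ=2b of 2 (105bpm 2/4) — PASS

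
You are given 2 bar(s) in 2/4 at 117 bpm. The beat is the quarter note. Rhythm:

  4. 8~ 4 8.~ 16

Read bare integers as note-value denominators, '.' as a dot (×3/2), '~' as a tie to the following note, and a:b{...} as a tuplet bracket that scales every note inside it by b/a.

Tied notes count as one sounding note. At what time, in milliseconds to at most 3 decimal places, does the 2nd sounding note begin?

1. 0.0ms @ 0 + 769.231ms (3/2)
2. 769.231ms @ 3/2 + 769.231ms (3/2)
3. 1538.462ms @ 3 + 512.821ms (1)

note 2 onset = 3/2b = 769.231ms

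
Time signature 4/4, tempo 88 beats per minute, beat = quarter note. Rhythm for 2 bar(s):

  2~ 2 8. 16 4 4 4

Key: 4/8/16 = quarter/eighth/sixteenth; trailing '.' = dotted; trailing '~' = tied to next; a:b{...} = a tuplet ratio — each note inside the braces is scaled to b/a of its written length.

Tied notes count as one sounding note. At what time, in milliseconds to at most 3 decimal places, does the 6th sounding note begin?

note 6 onset = 7b = 4772.727ms

1. 0.0ms @ 0 + 2727.273ms (4)
2. 2727.273ms @ 4 + 511.364ms (3/4)
3. 3238.636ms @ 19/4 + 170.455ms (1/4)
4. 3409.091ms @ 5 + 681.818ms (1)
5. 4090.909ms @ 6 + 681.818ms (1)
6. 4772.727ms @ 7 + 681.818ms (1)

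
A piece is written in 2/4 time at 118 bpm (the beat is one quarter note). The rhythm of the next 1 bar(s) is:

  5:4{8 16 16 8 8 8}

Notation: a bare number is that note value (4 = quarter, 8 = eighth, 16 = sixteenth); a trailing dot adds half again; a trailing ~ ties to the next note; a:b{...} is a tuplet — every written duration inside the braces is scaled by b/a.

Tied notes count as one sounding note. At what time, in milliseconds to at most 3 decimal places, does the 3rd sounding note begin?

1. 0.0ms @ 0 + 203.39ms (2/5)
2. 203.39ms @ 2/5 + 101.695ms (1/5)
3. 305.085ms @ 3/5 + 101.695ms (1/5)
4. 406.78ms @ 4/5 + 203.39ms (2/5)
5. 610.169ms @ 6/5 + 203.39ms (2/5)
6. 813.559ms @ 8/5 + 203.39ms (2/5)

note 3 onset = 3/5b = 305.085ms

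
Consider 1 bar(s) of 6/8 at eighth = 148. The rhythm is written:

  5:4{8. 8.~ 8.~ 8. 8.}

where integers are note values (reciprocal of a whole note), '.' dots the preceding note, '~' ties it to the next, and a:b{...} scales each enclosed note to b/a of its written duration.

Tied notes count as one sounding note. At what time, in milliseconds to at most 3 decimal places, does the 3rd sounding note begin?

note 3 onset = 24/5b = 1945.946ms

1. 0.0ms @ 0 + 486.486ms (6/5)
2. 486.486ms @ 6/5 + 1459.459ms (18/5)
3. 1945.946ms @ 24/5 + 486.486ms (6/5)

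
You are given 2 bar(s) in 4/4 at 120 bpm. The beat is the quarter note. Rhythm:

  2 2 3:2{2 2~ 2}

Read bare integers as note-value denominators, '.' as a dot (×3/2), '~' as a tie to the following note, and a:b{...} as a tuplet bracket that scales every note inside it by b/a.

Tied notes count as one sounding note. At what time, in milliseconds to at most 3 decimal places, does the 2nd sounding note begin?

1. 0.0ms @ 0 + 1000.0ms (2)
2. 1000.0ms @ 2 + 1000.0ms (2)
3. 2000.0ms @ 4 + 666.667ms (4/3)
4. 2666.667ms @ 16/3 + 1333.333ms (8/3)

note 2 onset = 2b = 1000.0ms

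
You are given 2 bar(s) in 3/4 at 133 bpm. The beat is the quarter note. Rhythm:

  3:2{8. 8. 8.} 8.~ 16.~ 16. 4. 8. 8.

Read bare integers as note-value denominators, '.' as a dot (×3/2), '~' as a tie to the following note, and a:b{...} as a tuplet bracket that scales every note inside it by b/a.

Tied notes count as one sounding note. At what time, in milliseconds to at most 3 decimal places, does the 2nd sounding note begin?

1. 0.0ms @ 0 + 225.564ms (1/2)
2. 225.564ms @ 1/2 + 225.564ms (1/2)
3. 451.128ms @ 1 + 225.564ms (1/2)
4. 676.692ms @ 3/2 + 676.692ms (3/2)
5. 1353.383ms @ 3 + 676.692ms (3/2)
6. 2030.075ms @ 9/2 + 338.346ms (3/4)
7. 2368.421ms @ 21/4 + 338.346ms (3/4)

note 2 onset = 1/2b = 225.564ms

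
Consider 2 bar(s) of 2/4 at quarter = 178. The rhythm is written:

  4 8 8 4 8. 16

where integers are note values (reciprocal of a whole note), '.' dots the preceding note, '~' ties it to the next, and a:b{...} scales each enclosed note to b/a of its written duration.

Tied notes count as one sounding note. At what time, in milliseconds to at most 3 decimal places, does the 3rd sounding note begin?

note 3 onset = 3/2b = 505.618ms

1. 0.0ms @ 0 + 337.079ms (1)
2. 337.079ms @ 1 + 168.539ms (1/2)
3. 505.618ms @ 3/2 + 168.539ms (1/2)
4. 674.157ms @ 2 + 337.079ms (1)
5. 1011.236ms @ 3 + 252.809ms (3/4)
6. 1264.045ms @ 15/4 + 84.27ms (1/4)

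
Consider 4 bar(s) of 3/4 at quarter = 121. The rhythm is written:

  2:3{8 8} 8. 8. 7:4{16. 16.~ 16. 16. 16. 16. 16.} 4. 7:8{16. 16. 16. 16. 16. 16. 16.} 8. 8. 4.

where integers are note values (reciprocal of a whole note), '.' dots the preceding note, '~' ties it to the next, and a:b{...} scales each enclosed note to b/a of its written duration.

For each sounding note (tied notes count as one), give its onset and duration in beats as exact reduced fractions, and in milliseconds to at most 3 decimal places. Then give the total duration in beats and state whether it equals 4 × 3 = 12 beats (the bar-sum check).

1) 0.0ms=0b +371.901ms=3/4b
2) 371.901ms=3/4b +371.901ms=3/4b
3) 743.802ms=3/2b +371.901ms=3/4b
4) 1115.702ms=9/4b +371.901ms=3/4b
5) 1487.603ms=3b +106.257ms=3/14b
6) 1593.861ms=45/14b +212.515ms=3/7b
7) 1806.375ms=51/14b +106.257ms=3/14b
8) 1912.633ms=27/7b +106.257ms=3/14b
9) 2018.89ms=57/14b +106.257ms=3/14b
10) 2125.148ms=30/7b +106.257ms=3/14b
11) 2231.405ms=9/2b +743.802ms=3/2b
12) 2975.207ms=6b +212.515ms=3/7b
13) 3187.721ms=45/7b +212.515ms=3/7b
14) 3400.236ms=48/7b +212.515ms=3/7b
15) 3612.751ms=51/7b +212.515ms=3/7b
16) 3825.266ms=54/7b +212.515ms=3/7b
17) 4037.78ms=57/7b +212.515ms=3/7b
18) 4250.295ms=60/7b +212.515ms=3/7b
19) 4462.81ms=9b +371.901ms=3/4b
20) 4834.711ms=39/4b +371.901ms=3/4b
21) 5206.612ms=21/2b +743.802ms=3/2b
Σ=12b of 12 (121bpm 3/4) — PASS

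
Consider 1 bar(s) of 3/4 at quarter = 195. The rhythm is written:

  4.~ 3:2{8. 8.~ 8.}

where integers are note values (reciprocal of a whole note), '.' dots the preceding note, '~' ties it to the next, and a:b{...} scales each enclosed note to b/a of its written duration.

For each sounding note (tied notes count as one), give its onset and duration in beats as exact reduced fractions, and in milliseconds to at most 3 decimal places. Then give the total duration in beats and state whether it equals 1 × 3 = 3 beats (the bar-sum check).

1) 0.0ms=0b +615.385ms=2b
2) 615.385ms=2b +307.692ms=1b
Σ=3b of 3 (195bpm 3/4) — PASS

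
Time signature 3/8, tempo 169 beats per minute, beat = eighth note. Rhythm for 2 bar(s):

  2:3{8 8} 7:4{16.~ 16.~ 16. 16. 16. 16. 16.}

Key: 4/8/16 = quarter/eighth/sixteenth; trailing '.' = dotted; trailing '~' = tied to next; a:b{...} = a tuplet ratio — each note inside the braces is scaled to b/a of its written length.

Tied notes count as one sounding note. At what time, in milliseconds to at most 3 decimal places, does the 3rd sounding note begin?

1. 0.0ms @ 0 + 532.544ms (3/2)
2. 532.544ms @ 3/2 + 532.544ms (3/2)
3. 1065.089ms @ 3 + 456.467ms (9/7)
4. 1521.555ms @ 30/7 + 152.156ms (3/7)
5. 1673.711ms @ 33/7 + 152.156ms (3/7)
6. 1825.866ms @ 36/7 + 152.156ms (3/7)
7. 1978.022ms @ 39/7 + 152.156ms (3/7)

note 3 onset = 3b = 1065.089ms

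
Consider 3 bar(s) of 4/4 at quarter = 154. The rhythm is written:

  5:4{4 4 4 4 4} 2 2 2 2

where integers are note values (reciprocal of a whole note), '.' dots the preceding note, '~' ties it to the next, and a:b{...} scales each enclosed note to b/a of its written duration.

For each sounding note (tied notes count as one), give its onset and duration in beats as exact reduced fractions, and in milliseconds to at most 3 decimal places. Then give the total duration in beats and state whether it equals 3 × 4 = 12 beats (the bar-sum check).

1) 0.0ms=0b +311.688ms=4/5b
2) 311.688ms=4/5b +311.688ms=4/5b
3) 623.377ms=8/5b +311.688ms=4/5b
4) 935.065ms=12/5b +311.688ms=4/5b
5) 1246.753ms=16/5b +311.688ms=4/5b
6) 1558.442ms=4b +779.221ms=2b
7) 2337.662ms=6b +779.221ms=2b
8) 3116.883ms=8b +779.221ms=2b
9) 3896.104ms=10b +779.221ms=2b
Σ=12b of 12 (154bpm 4/4) — PASS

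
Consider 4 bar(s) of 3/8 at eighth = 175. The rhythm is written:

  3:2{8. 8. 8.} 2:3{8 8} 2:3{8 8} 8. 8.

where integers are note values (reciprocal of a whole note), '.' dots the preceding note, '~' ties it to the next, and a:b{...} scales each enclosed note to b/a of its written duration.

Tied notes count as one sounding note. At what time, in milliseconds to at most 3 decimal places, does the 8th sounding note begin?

note 8 onset = 9b = 3085.714ms

1. 0.0ms @ 0 + 342.857ms (1)
2. 342.857ms @ 1 + 342.857ms (1)
3. 685.714ms @ 2 + 342.857ms (1)
4. 1028.571ms @ 3 + 514.286ms (3/2)
5. 1542.857ms @ 9/2 + 514.286ms (3/2)
6. 2057.143ms @ 6 + 514.286ms (3/2)
7. 2571.429ms @ 15/2 + 514.286ms (3/2)
8. 3085.714ms @ 9 + 514.286ms (3/2)
9. 3600.0ms @ 21/2 + 514.286ms (3/2)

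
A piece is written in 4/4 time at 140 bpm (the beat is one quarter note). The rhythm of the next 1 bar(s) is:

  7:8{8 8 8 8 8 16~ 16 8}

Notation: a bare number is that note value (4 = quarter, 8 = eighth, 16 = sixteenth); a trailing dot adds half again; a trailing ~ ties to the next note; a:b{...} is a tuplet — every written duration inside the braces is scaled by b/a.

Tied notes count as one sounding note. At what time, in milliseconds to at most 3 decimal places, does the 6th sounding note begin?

note 6 onset = 20/7b = 1224.49ms

1. 0.0ms @ 0 + 244.898ms (4/7)
2. 244.898ms @ 4/7 + 244.898ms (4/7)
3. 489.796ms @ 8/7 + 244.898ms (4/7)
4. 734.694ms @ 12/7 + 244.898ms (4/7)
5. 979.592ms @ 16/7 + 244.898ms (4/7)
6. 1224.49ms @ 20/7 + 244.898ms (4/7)
7. 1469.388ms @ 24/7 + 244.898ms (4/7)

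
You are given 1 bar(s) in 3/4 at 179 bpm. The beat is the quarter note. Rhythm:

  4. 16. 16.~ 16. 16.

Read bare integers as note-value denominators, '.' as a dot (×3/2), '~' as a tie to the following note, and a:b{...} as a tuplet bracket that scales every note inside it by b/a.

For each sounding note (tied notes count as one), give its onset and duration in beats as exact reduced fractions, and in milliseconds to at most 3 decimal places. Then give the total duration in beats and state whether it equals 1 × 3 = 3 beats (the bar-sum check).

1) 0.0ms=0b +502.793ms=3/2b
2) 502.793ms=3/2b +125.698ms=3/8b
3) 628.492ms=15/8b +251.397ms=3/4b
4) 879.888ms=21/8b +125.698ms=3/8b
Σ=3b of 3 (179bpm 3/4) — PASS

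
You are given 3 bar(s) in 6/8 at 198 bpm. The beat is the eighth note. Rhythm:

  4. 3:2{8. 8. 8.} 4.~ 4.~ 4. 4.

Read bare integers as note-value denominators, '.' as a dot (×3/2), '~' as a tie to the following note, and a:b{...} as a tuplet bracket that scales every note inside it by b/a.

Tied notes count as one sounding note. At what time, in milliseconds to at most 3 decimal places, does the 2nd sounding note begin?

1. 0.0ms @ 0 + 909.091ms (3)
2. 909.091ms @ 3 + 303.03ms (1)
3. 1212.121ms @ 4 + 303.03ms (1)
4. 1515.152ms @ 5 + 303.03ms (1)
5. 1818.182ms @ 6 + 2727.273ms (9)
6. 4545.455ms @ 15 + 909.091ms (3)

note 2 onset = 3b = 909.091ms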